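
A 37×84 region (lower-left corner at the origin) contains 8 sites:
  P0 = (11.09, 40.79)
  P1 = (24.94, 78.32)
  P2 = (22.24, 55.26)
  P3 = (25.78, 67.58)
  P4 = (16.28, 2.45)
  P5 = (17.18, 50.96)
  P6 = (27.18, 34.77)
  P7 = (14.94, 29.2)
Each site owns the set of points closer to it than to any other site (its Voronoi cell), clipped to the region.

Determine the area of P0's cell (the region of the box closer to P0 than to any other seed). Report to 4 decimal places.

1. box [0,37]×[0,84]: [(0, 0) (37, 0) (37, 84) (0, 84)]
2. ⊥bis P0·P1 via (18.015,59.555): [(0, 66.2032) (0, 0) (37, 0) (37, 52.5488)]  |A|=2196.9126
3. ⊥bis P0·P2 via (16.665,48.025): [(0, 60.8664) (0, 0) (37, 0) (37, 32.3557)]  |A|=1724.6078
4. ⊥bis P0·P3 via (18.435,54.185): [(0, 60.8664) (0, 0) (37, 0) (37, 32.3557)]  |A|=1724.6078
5. ⊥bis P0·P4 via (13.685,21.62): [(0, 60.8664) (0, 19.7675) (37, 24.7761) (37, 32.3557)]  |A|=900.5514
6. ⊥bis P0·P5 via (14.135,45.875): [(0, 54.3393) (0, 19.7675) (37, 24.7761) (37, 32.183)]  |A|=776.6061
7. ⊥bis P0·P6 via (19.135,37.78): [(20.6942, 41.9472) (0, 54.3393) (0, 19.7675) (13.057, 21.535)]  |A|=484.2295
8. ⊥bis P0·P7 via (13.015,34.995): [(18.8137, 36.9212) (20.6942, 41.9472) (0, 54.3393) (0, 30.6716)]  |A|=286.2943
9. canonical 4-gon: [(18.8137, 36.9212) (20.6942, 41.9472) (0, 54.3393) (0, 30.6716)]
10. shoelace: 286.2943

Area of P0's cell: 286.2943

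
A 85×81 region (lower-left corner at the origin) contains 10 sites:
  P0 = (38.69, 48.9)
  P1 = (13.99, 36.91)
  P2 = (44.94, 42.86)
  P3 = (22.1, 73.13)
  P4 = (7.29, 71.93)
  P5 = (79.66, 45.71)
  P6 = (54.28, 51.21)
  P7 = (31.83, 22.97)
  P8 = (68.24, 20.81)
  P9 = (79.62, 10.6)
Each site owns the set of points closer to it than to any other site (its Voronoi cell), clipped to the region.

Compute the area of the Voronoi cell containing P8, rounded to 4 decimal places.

1. box [0,85]×[0,81]: [(0, 0) (85, 0) (85, 81) (0, 81)]
2. ⊥bis P8·P0 via (53.465,34.855): [(20.3321, 0) (85, 0) (85, 68.0291)]  |A|=2199.6478
3. ⊥bis P8·P1 via (41.115,28.86): [(38.096, 18.6871) (32.5501, 0) (85, 0) (85, 68.0291)]  |A|=2085.4882
4. ⊥bis P8·P2 via (56.59,31.835): [(35.3312, 9.371) (32.5501, 0) (85, 0) (85, 61.8555)]  |A|=1781.9008
5. ⊥bis P8·P3 via (45.17,46.97): [(35.3312, 9.371) (32.5501, 0) (85, 0) (85, 61.8555)]  |A|=1781.9008
6. ⊥bis P8·P4 via (37.765,46.37): [(35.3312, 9.371) (32.5501, 0) (85, 0) (85, 61.8555)]  |A|=1781.9008
7. ⊥bis P8·P5 via (73.95,33.26): [(62.7846, 38.3808) (35.3312, 9.371) (32.5501, 0) (85, 0) (85, 28.1921)]  |A|=1407.978
8. ⊥bis P8·P6 via (61.26,36.01): [(64.6049, 37.546) (59.9884, 35.4261) (35.3312, 9.371) (32.5501, 0) (85, 0) (85, 28.1921)]  |A|=1404.1217
9. ⊥bis P8·P7 via (50.035,21.89): [(64.6049, 37.546) (59.9884, 35.4261) (50.226, 25.1103) (48.7364, 0) (85, 0) (85, 28.1921)]  |A|=1152.9966
10. ⊥bis P8·P9 via (73.93,15.705): [(64.6049, 37.546) (59.9884, 35.4261) (50.226, 25.1103) (48.7364, 0) (59.8397, 0) (85, 28.0436) (85, 28.1921)]  |A|=800.2039
11. canonical 7-gon: [(64.6049, 37.546) (59.9884, 35.4261) (50.226, 25.1103) (48.7364, 0) (59.8397, 0) (85, 28.0436) (85, 28.1921)]
12. shoelace: 800.2039

Area of P8's cell: 800.2039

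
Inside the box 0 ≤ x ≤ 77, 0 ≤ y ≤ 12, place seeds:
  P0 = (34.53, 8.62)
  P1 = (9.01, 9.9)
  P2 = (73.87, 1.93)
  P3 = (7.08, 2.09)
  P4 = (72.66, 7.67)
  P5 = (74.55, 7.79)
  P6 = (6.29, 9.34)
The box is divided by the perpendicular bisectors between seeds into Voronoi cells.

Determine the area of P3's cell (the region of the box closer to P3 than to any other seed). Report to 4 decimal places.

1. box [0,77]×[0,12]: [(0, 0) (77, 0) (77, 12) (0, 12)]
2. ⊥bis P3·P0 via (20.805,5.355): [(0, 0) (22.0789, 0) (19.2242, 12) (0, 12)]  |A|=247.8188
3. ⊥bis P3·P1 via (8.045,5.995): [(0, 7.9831) (0, 0) (22.0789, 0) (21.4402, 2.6848)]  |A|=115.2179
4. ⊥bis P3·P2 via (40.475,2.01): [(0, 7.9831) (0, 0) (22.0789, 0) (21.4402, 2.6848)]  |A|=115.2179
5. ⊥bis P3·P4 via (39.87,4.88): [(0, 7.9831) (0, 0) (22.0789, 0) (21.4402, 2.6848)]  |A|=115.2179
6. ⊥bis P3·P5 via (40.815,4.94): [(0, 7.9831) (0, 0) (22.0789, 0) (21.4402, 2.6848)]  |A|=115.2179
7. ⊥bis P3·P6 via (6.685,5.715): [(8.4152, 5.9035) (0, 4.9866) (0, 0) (22.0789, 0) (21.4402, 2.6848)]  |A|=102.6099
8. canonical 5-gon: [(8.4152, 5.9035) (0, 4.9866) (0, 0) (22.0789, 0) (21.4402, 2.6848)]
9. shoelace: 102.6099

Area of P3's cell: 102.6099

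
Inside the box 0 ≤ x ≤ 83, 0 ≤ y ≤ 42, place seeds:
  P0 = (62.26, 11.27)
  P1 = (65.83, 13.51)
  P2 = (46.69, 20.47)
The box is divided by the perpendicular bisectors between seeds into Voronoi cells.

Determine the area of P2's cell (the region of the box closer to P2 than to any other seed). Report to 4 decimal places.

1. box [0,83]×[0,42]: [(0, 0) (83, 0) (83, 42) (0, 42)]
2. ⊥bis P2·P0 via (54.475,15.87): [(0, 0) (45.0977, 0) (69.9147, 42) (0, 42)]  |A|=2415.261
3. ⊥bis P2·P1 via (56.26,16.99): [(0, 0) (45.0977, 0) (58.0574, 21.9328) (65.3545, 42) (0, 42)]  |A|=2369.5063
4. canonical 5-gon: [(0, 0) (45.0977, 0) (58.0574, 21.9328) (65.3545, 42) (0, 42)]
5. shoelace: 2369.5063

Area of P2's cell: 2369.5063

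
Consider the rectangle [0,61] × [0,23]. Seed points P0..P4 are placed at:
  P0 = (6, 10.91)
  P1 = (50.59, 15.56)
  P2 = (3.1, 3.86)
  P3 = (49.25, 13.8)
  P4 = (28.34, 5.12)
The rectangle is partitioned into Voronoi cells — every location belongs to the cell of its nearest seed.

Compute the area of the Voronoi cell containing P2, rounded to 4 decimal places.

Area of P2's cell: 95.1180

1. box [0,61]×[0,23]: [(0, 0) (61, 0) (61, 23) (0, 23)]
2. ⊥bis P2·P0 via (4.55,7.385): [(0, 9.2566) (0, 0) (22.5032, 0)]  |A|=104.1519
3. ⊥bis P2·P1 via (26.845,9.71): [(0, 9.2566) (0, 0) (22.5032, 0)]  |A|=104.1519
4. ⊥bis P2·P3 via (26.175,8.83): [(0, 9.2566) (0, 0) (22.5032, 0)]  |A|=104.1519
5. ⊥bis P2·P4 via (15.72,4.49): [(15.8066, 2.7546) (0, 9.2566) (0, 0) (15.9441, 0)]  |A|=95.118
6. canonical 4-gon: [(15.8066, 2.7546) (0, 9.2566) (0, 0) (15.9441, 0)]
7. shoelace: 95.118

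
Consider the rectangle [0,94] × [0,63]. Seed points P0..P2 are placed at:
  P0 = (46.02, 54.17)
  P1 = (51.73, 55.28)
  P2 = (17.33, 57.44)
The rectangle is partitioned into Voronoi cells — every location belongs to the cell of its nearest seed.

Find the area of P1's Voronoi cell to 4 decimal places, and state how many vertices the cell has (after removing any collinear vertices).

1. box [0,94]×[0,63]: [(0, 0) (94, 0) (94, 63) (0, 63)]
2. ⊥bis P1·P0 via (48.875,54.725): [(59.5133, 0) (94, 0) (94, 63) (47.2664, 63)]  |A|=2558.4399
3. ⊥bis P1·P2 via (34.53,56.36): [(59.5133, 0) (94, 0) (94, 63) (47.2664, 63)]  |A|=2558.4399
4. canonical 4-gon: [(59.5133, 0) (94, 0) (94, 63) (47.2664, 63)]
5. shoelace: 2558.4399

Area of P1's cell: 2558.4399 (4 vertices)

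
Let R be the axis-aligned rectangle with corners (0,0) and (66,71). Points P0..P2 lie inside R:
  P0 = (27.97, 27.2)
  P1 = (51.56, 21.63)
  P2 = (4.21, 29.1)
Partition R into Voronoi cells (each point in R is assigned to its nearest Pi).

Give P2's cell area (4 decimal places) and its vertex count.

Area of P2's cell: 1184.1204 (4 vertices)

1. box [0,66]×[0,71]: [(0, 0) (66, 0) (66, 71) (0, 71)]
2. ⊥bis P2·P0 via (16.09,28.15): [(0, 0) (13.8389, 0) (19.5166, 71) (0, 71)]  |A|=1184.1204
3. ⊥bis P2·P1 via (27.885,25.365): [(0, 0) (13.8389, 0) (19.5166, 71) (0, 71)]  |A|=1184.1204
4. canonical 4-gon: [(0, 0) (13.8389, 0) (19.5166, 71) (0, 71)]
5. shoelace: 1184.1204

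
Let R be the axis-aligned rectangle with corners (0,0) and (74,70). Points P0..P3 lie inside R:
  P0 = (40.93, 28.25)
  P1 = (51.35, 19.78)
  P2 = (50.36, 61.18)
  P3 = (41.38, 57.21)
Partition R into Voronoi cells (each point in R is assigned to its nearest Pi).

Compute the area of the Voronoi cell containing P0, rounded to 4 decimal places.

1. box [0,74]×[0,70]: [(0, 0) (74, 0) (74, 70) (0, 70)]
2. ⊥bis P0·P1 via (46.14,24.015): [(0, 0) (26.6192, 0) (74, 58.289) (74, 70) (0, 70)]  |A|=3799.1082
3. ⊥bis P0·P2 via (45.645,44.715): [(0, 57.7861) (0, 0) (26.6192, 0) (59.6956, 40.6914)]  |A|=2266.374
4. ⊥bis P0·P3 via (41.155,42.73): [(53.232, 42.5423) (0, 43.3695) (0, 0) (26.6192, 0) (59.6956, 40.6914)]  |A|=1882.6606
5. canonical 5-gon: [(53.232, 42.5423) (0, 43.3695) (0, 0) (26.6192, 0) (59.6956, 40.6914)]
6. shoelace: 1882.6606

Area of P0's cell: 1882.6606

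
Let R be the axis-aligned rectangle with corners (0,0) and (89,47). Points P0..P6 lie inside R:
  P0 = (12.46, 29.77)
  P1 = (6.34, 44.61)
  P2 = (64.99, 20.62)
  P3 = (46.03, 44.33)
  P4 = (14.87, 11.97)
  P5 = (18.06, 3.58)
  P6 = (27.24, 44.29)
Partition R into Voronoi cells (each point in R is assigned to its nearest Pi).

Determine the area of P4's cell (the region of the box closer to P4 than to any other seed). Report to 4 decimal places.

Area of P4's cell: 488.0311

1. box [0,89]×[0,47]: [(0, 0) (89, 0) (89, 47) (0, 47)]
2. ⊥bis P4·P0 via (13.665,20.87): [(0, 19.0199) (0, 0) (89, 0) (89, 31.0699)]  |A|=2228.9918
3. ⊥bis P4·P1 via (10.605,28.29): [(0, 19.0199) (0, 0) (89, 0) (89, 31.0699)]  |A|=2228.9918
4. ⊥bis P4·P2 via (39.93,16.295): [(38.5587, 24.2404) (0, 19.0199) (0, 0) (42.7423, 0)]  |A|=884.7366
5. ⊥bis P4·P3 via (30.45,28.15): [(39.3657, 19.565) (35.0092, 23.7599) (0, 19.0199) (0, 0) (42.7423, 0)]  |A|=876.2449
6. ⊥bis P4·P5 via (16.465,7.775): [(39.8649, 16.672) (39.3657, 19.565) (35.0092, 23.7599) (0, 19.0199) (0, 1.5148)]  |A|=489.7522
7. ⊥bis P4·P6 via (21.055,28.13): [(39.8649, 16.672) (39.3657, 19.565) (36.6822, 22.1489) (33.1359, 23.5062) (0, 19.0199) (0, 1.5148)]  |A|=488.0311
8. canonical 6-gon: [(39.8649, 16.672) (39.3657, 19.565) (36.6822, 22.1489) (33.1359, 23.5062) (0, 19.0199) (0, 1.5148)]
9. shoelace: 488.0311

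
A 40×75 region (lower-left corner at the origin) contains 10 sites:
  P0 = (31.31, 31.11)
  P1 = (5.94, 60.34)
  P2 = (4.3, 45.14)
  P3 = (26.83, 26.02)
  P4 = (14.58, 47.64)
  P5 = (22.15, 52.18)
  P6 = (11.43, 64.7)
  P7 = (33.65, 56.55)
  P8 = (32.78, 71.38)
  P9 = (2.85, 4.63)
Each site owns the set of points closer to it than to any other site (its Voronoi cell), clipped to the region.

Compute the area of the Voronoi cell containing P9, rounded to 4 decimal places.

Area of P9's cell: 433.3672

1. box [0,40]×[0,75]: [(0, 0) (40, 0) (40, 75) (0, 75)]
2. ⊥bis P9·P0 via (17.08,17.87): [(0, 36.2271) (0, 0) (33.7068, 0)]  |A|=610.5496
3. ⊥bis P9·P1 via (4.395,32.485): [(3.4321, 32.5384) (0, 32.7288) (0, 0) (33.7068, 0)]  |A|=604.5463
4. ⊥bis P9·P2 via (3.575,24.885): [(10.7934, 24.6266) (0, 25.013) (0, 0) (33.7068, 0)]  |A|=550.0299
5. ⊥bis P9·P3 via (14.84,15.325): [(6.4028, 24.7838) (0, 25.013) (0, 0) (28.5098, 0)]  |A|=433.3672
6. ⊥bis P9·P4 via (8.715,26.135): [(6.4028, 24.7838) (0, 25.013) (0, 0) (28.5098, 0)]  |A|=433.3672
7. ⊥bis P9·P5 via (12.5,28.405): [(6.4028, 24.7838) (0, 25.013) (0, 0) (28.5098, 0)]  |A|=433.3672
8. ⊥bis P9·P6 via (7.14,34.665): [(6.4028, 24.7838) (0, 25.013) (0, 0) (28.5098, 0)]  |A|=433.3672
9. ⊥bis P9·P7 via (18.25,30.59): [(6.4028, 24.7838) (0, 25.013) (0, 0) (28.5098, 0)]  |A|=433.3672
10. ⊥bis P9·P8 via (17.815,38.005): [(6.4028, 24.7838) (0, 25.013) (0, 0) (28.5098, 0)]  |A|=433.3672
11. canonical 4-gon: [(6.4028, 24.7838) (0, 25.013) (0, 0) (28.5098, 0)]
12. shoelace: 433.3672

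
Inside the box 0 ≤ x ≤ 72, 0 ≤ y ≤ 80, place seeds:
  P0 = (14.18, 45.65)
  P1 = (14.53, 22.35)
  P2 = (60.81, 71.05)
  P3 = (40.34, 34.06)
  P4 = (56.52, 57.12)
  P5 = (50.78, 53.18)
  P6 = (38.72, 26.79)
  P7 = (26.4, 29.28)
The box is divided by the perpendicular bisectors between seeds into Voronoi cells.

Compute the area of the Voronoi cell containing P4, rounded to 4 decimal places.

Area of P4's cell: 433.2522

1. box [0,72]×[0,80]: [(0, 0) (72, 0) (72, 80) (0, 80)]
2. ⊥bis P4·P0 via (35.35,51.385): [(49.2703, 0) (72, 0) (72, 80) (27.5981, 80)]  |A|=2685.2623
3. ⊥bis P4·P1 via (35.525,39.735): [(39.9555, 34.3846) (68.4277, 0) (72, 0) (72, 80) (27.5981, 80)]  |A|=2355.9024
4. ⊥bis P4·P2 via (58.665,64.085): [(29.4742, 73.0749) (39.9555, 34.3846) (68.4277, 0) (72, 0) (72, 59.9782)]  |A|=1776.4368
5. ⊥bis P4·P3 via (48.43,45.59): [(29.4742, 73.0749) (34.2186, 55.5614) (72, 29.0522) (72, 59.9782)]  |A|=925.5344
6. ⊥bis P4·P5 via (53.65,55.15): [(44.5286, 68.4386) (71.1586, 29.6425) (72, 29.0522) (72, 59.9782)]  |A|=433.2522
7. ⊥bis P4·P6 via (47.62,41.955): [(44.5286, 68.4386) (71.1586, 29.6425) (72, 29.0522) (72, 59.9782)]  |A|=433.2522
8. ⊥bis P4·P7 via (41.46,43.2): [(44.5286, 68.4386) (71.1586, 29.6425) (72, 29.0522) (72, 59.9782)]  |A|=433.2522
9. canonical 4-gon: [(44.5286, 68.4386) (71.1586, 29.6425) (72, 29.0522) (72, 59.9782)]
10. shoelace: 433.2522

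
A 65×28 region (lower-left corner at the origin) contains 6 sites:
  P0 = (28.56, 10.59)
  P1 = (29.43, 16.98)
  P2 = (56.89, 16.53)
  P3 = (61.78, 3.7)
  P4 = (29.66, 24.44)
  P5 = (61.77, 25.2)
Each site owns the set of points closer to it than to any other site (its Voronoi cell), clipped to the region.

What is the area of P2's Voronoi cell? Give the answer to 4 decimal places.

Area of P2's cell: 325.1382

1. box [0,65]×[0,28]: [(0, 0) (65, 0) (65, 28) (0, 28)]
2. ⊥bis P2·P0 via (42.725,13.56): [(45.5681, 0) (65, 0) (65, 28) (39.6973, 28)]  |A|=626.2832
3. ⊥bis P2·P1 via (43.16,16.755): [(43.0799, 11.8673) (45.5681, 0) (65, 0) (65, 28) (43.3443, 28)]  |A|=596.8658
4. ⊥bis P2·P3 via (59.335,10.115): [(43.0799, 11.8673) (44.623, 4.5077) (65, 12.2741) (65, 28) (43.3443, 28)]  |A|=428.0142
5. ⊥bis P2·P4 via (43.275,20.485): [(43.2179, 20.2884) (43.0799, 11.8673) (44.623, 4.5077) (65, 12.2741) (65, 28) (45.458, 28)]  |A|=419.8641
6. ⊥bis P2·P5 via (59.33,20.865): [(43.2179, 20.2884) (43.0799, 11.8673) (44.623, 4.5077) (65, 12.2741) (65, 17.6736) (46.6537, 28) (45.458, 28)]  |A|=325.1382
7. canonical 7-gon: [(43.2179, 20.2884) (43.0799, 11.8673) (44.623, 4.5077) (65, 12.2741) (65, 17.6736) (46.6537, 28) (45.458, 28)]
8. shoelace: 325.1382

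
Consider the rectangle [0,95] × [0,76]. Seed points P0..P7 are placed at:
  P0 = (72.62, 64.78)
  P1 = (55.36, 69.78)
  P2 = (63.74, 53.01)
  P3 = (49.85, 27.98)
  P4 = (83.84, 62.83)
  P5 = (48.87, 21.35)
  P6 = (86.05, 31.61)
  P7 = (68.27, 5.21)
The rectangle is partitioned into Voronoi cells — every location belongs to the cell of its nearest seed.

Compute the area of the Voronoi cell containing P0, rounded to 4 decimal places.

Area of P0's cell: 268.2178

1. box [0,95]×[0,76]: [(0, 0) (95, 0) (95, 76) (0, 76)]
2. ⊥bis P0·P1 via (63.99,67.28): [(44.4998, 0) (95, 0) (95, 76) (66.5161, 76)]  |A|=3001.395
3. ⊥bis P0·P2 via (68.18,58.895): [(62.7481, 62.9931) (95, 38.6604) (95, 76) (66.5161, 76)]  |A|=787.3797
4. ⊥bis P0·P3 via (61.235,46.38): [(62.7481, 62.9931) (95, 38.6604) (95, 76) (66.5161, 76)]  |A|=787.3797
5. ⊥bis P0·P4 via (78.23,63.805): [(62.7481, 62.9931) (76.3106, 52.7608) (80.3495, 76) (66.5161, 76)]  |A|=268.2178
6. ⊥bis P0·P5 via (60.745,43.065): [(62.7481, 62.9931) (76.3106, 52.7608) (80.3495, 76) (66.5161, 76)]  |A|=268.2178
7. ⊥bis P0·P6 via (79.335,48.195): [(62.7481, 62.9931) (76.3106, 52.7608) (80.3495, 76) (66.5161, 76)]  |A|=268.2178
8. ⊥bis P0·P7 via (70.445,34.995): [(62.7481, 62.9931) (76.3106, 52.7608) (80.3495, 76) (66.5161, 76)]  |A|=268.2178
9. canonical 4-gon: [(62.7481, 62.9931) (76.3106, 52.7608) (80.3495, 76) (66.5161, 76)]
10. shoelace: 268.2178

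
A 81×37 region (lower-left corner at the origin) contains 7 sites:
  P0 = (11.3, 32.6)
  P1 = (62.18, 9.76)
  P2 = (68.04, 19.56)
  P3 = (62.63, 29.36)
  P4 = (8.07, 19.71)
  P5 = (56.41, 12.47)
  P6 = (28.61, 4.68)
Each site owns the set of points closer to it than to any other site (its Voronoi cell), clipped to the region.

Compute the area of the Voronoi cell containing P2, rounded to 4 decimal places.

Area of P2's cell: 332.3183

1. box [0,81]×[0,37]: [(0, 0) (81, 0) (81, 37) (0, 37)]
2. ⊥bis P2·P0 via (39.67,26.08): [(33.6763, 0) (81, 0) (81, 37) (42.1796, 37)]  |A|=1593.6654
3. ⊥bis P2·P1 via (65.11,14.66): [(40.4362, 29.4139) (81, 5.1584) (81, 37) (42.1796, 37)]  |A|=793.0546
4. ⊥bis P2·P3 via (65.335,24.46): [(56.6963, 19.6911) (81, 5.1584) (81, 33.1077)]  |A|=339.636
5. ⊥bis P2·P4 via (38.055,19.635): [(56.6963, 19.6911) (81, 5.1584) (81, 33.1077)]  |A|=339.636
6. ⊥bis P2·P5 via (62.225,16.015): [(59.1561, 21.049) (61.8699, 16.5974) (81, 5.1584) (81, 33.1077)]  |A|=332.3183
7. ⊥bis P2·P6 via (48.325,12.12): [(59.1561, 21.049) (61.8699, 16.5974) (81, 5.1584) (81, 33.1077)]  |A|=332.3183
8. canonical 4-gon: [(59.1561, 21.049) (61.8699, 16.5974) (81, 5.1584) (81, 33.1077)]
9. shoelace: 332.3183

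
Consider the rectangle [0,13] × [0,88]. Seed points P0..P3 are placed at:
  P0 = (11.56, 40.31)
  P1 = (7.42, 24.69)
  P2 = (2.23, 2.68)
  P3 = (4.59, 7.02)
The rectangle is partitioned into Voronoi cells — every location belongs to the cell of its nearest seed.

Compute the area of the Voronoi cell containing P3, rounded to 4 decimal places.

Area of P3's cell: 163.7556

1. box [0,13]×[0,88]: [(0, 0) (13, 0) (13, 88) (0, 88)]
2. ⊥bis P3·P0 via (8.075,23.665): [(0, 25.3557) (0, 0) (13, 0) (13, 22.6338)]  |A|=311.9319
3. ⊥bis P3·P1 via (6.005,15.855): [(0, 16.8168) (0, 0) (13, 0) (13, 14.7347)]  |A|=205.0844
4. ⊥bis P3·P2 via (3.41,4.85): [(0, 16.8168) (0, 6.7043) (12.3291, 0) (13, 0) (13, 14.7347)]  |A|=163.7556
5. canonical 5-gon: [(0, 16.8168) (0, 6.7043) (12.3291, 0) (13, 0) (13, 14.7347)]
6. shoelace: 163.7556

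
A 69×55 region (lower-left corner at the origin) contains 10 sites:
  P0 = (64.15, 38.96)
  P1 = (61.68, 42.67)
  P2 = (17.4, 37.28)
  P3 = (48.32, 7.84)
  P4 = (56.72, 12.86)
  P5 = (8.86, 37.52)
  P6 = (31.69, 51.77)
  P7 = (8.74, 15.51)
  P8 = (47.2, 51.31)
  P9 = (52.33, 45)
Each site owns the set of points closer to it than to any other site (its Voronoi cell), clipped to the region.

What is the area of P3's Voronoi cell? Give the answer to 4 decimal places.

Area of P3's cell: 569.4659

1. box [0,69]×[0,55]: [(0, 0) (69, 0) (69, 55) (0, 55)]
2. ⊥bis P3·P0 via (56.235,23.4): [(0, 52.0054) (0, 0) (69, 0) (69, 16.9067)]  |A|=2377.4692
3. ⊥bis P3·P1 via (55,25.255): [(45.1935, 29.0166) (0, 46.3518) (0, 0) (69, 0) (69, 16.9067)]  |A|=2249.7153
4. ⊥bis P3·P2 via (32.86,22.56): [(45.1935, 29.0166) (40.6624, 30.7546) (11.3798, 0) (69, 0) (69, 16.9067)]  |A|=1132.3382
5. ⊥bis P3·P4 via (52.52,10.35): [(40.4556, 30.5374) (11.3798, 0) (58.7054, 0)]  |A|=722.6001
6. ⊥bis P3·P5 via (28.59,22.68): [(40.4556, 30.5374) (12.1002, 0.7566) (11.5311, 0) (58.7054, 0)]  |A|=722.5428
7. ⊥bis P3·P6 via (40.005,29.805): [(40.7294, 30.0792) (39.6191, 29.6589) (12.1002, 0.7566) (11.5311, 0) (58.7054, 0)]  |A|=722.2309
8. ⊥bis P3·P7 via (28.53,11.675): [(40.7294, 30.0792) (39.6191, 29.6589) (30.0719, 19.6317) (26.2676, 0) (58.7054, 0)]  |A|=576.1523
9. ⊥bis P3·P8 via (47.76,29.575): [(41.1328, 29.4043) (39.3325, 29.3579) (30.0719, 19.6317) (26.2676, 0) (58.7054, 0)]  |A|=575.4285
10. ⊥bis P3·P9 via (50.325,26.42): [(42.4055, 27.2746) (37.8201, 27.7694) (30.0719, 19.6317) (26.2676, 0) (58.7054, 0)]  |A|=569.4659
11. canonical 5-gon: [(42.4055, 27.2746) (37.8201, 27.7694) (30.0719, 19.6317) (26.2676, 0) (58.7054, 0)]
12. shoelace: 569.4659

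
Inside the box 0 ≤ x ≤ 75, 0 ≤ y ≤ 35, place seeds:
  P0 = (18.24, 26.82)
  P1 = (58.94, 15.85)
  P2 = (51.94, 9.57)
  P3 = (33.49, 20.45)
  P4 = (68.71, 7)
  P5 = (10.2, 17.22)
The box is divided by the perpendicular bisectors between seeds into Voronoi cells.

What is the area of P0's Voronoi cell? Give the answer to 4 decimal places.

1. box [0,75]×[0,35]: [(0, 0) (75, 0) (75, 35) (0, 35)]
2. ⊥bis P0·P1 via (38.59,21.335): [(0, 0) (32.8395, 0) (42.2732, 35) (0, 35)]  |A|=1314.4719
3. ⊥bis P0·P2 via (35.09,18.195): [(0, 0) (25.7765, 0) (40.6951, 29.1453) (42.2732, 35) (0, 35)]  |A|=1211.5455
4. ⊥bis P0·P3 via (25.865,23.635): [(0, 0) (15.9925, 0) (30.6122, 35) (0, 35)]  |A|=815.5833
5. ⊥bis P0·P4 via (43.475,16.91): [(0, 0) (15.9925, 0) (30.6122, 35) (0, 35)]  |A|=815.5833
6. ⊥bis P0·P5 via (14.22,22.02): [(0, 33.9292) (22.3473, 15.2134) (30.6122, 35) (0, 35)]  |A|=314.8197
7. canonical 4-gon: [(0, 33.9292) (22.3473, 15.2134) (30.6122, 35) (0, 35)]
8. shoelace: 314.8197

Area of P0's cell: 314.8197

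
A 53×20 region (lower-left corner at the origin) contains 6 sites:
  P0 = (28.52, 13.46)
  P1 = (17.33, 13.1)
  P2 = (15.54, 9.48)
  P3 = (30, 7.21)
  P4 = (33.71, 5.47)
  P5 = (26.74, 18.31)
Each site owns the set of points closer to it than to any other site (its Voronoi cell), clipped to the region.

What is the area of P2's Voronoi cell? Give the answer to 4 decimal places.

Area of P2's cell: 308.4687

1. box [0,53]×[0,20]: [(0, 0) (53, 0) (53, 20) (0, 20)]
2. ⊥bis P2·P0 via (22.03,11.47): [(0, 0) (25.547, 0) (19.4145, 20) (0, 20)]  |A|=449.6148
3. ⊥bis P2·P1 via (16.435,11.29): [(0, 19.4167) (0, 0) (25.547, 0) (23.095, 7.9968)]  |A|=326.3613
4. ⊥bis P2·P3 via (22.77,8.345): [(22.7427, 8.171) (0, 19.4167) (0, 0) (21.46, 0)]  |A|=308.4687
5. ⊥bis P2·P4 via (24.625,7.475): [(22.7427, 8.171) (0, 19.4167) (0, 0) (21.46, 0)]  |A|=308.4687
6. ⊥bis P2·P5 via (21.14,13.895): [(22.7427, 8.171) (0, 19.4167) (0, 0) (21.46, 0)]  |A|=308.4687
7. canonical 4-gon: [(22.7427, 8.171) (0, 19.4167) (0, 0) (21.46, 0)]
8. shoelace: 308.4687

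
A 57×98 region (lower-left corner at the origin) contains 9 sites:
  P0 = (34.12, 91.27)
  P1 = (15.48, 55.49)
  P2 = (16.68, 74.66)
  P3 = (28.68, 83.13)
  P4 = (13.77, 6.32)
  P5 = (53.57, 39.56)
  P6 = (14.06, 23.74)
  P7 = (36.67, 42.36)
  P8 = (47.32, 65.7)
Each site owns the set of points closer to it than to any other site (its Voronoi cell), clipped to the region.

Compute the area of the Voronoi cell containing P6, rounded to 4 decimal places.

Area of P6's cell: 748.0349

1. box [0,57]×[0,98]: [(0, 0) (57, 0) (57, 98) (0, 98)]
2. ⊥bis P6·P0 via (24.09,57.505): [(0, 64.661) (0, 0) (57, 0) (57, 47.729)]  |A|=3203.1147
3. ⊥bis P6·P1 via (14.77,39.615): [(0, 40.2756) (0, 0) (57, 0) (57, 37.7263)]  |A|=2223.0532
4. ⊥bis P6·P2 via (15.37,49.2): [(0, 40.2756) (0, 0) (57, 0) (57, 37.7263)]  |A|=2223.0532
5. ⊥bis P6·P3 via (21.37,53.435): [(0, 40.2756) (0, 0) (57, 0) (57, 37.7263)]  |A|=2223.0532
6. ⊥bis P6·P4 via (13.915,15.03): [(0, 40.2756) (0, 15.2617) (57, 14.3127) (57, 37.7263)]  |A|=1380.1831
7. ⊥bis P6·P5 via (33.815,31.65): [(30.9149, 38.8929) (0, 40.2756) (0, 15.2617) (40.6479, 14.585)]  |A|=877.3926
8. ⊥bis P6·P7 via (25.365,33.05): [(20.1569, 39.3741) (0, 40.2756) (0, 15.2617) (40.5704, 14.5863)]  |A|=748.0349
9. ⊥bis P6·P8 via (30.69,44.72): [(20.1569, 39.3741) (0, 40.2756) (0, 15.2617) (40.5704, 14.5863)]  |A|=748.0349
10. canonical 4-gon: [(20.1569, 39.3741) (0, 40.2756) (0, 15.2617) (40.5704, 14.5863)]
11. shoelace: 748.0349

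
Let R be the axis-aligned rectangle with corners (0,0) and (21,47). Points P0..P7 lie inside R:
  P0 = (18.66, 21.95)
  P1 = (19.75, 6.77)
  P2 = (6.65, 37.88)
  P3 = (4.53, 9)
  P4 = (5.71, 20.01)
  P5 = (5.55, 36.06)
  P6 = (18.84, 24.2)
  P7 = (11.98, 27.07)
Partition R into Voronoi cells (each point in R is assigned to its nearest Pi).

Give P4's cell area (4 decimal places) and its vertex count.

Area of P4's cell: 138.5725 (6 vertices)

1. box [0,21]×[0,47]: [(0, 0) (21, 0) (21, 47) (0, 47)]
2. ⊥bis P4·P0 via (12.185,20.98): [(0, 0) (15.3279, 0) (8.287, 47) (0, 47)]  |A|=554.9519
3. ⊥bis P4·P1 via (12.73,13.39): [(0, 0) (0.103, 0) (13.2409, 13.9317) (8.287, 47) (0, 47)]  |A|=448.8965
4. ⊥bis P4·P2 via (6.18,28.945): [(0, 29.2701) (0, 0) (0.103, 0) (13.2409, 13.9317) (11.03, 28.6899)]  |A|=275.2478
5. ⊥bis P4·P3 via (5.12,14.505): [(0, 29.2701) (0, 15.0537) (12.9864, 13.6619) (13.2409, 13.9317) (11.03, 28.6899)]  |A|=176.7974
6. ⊥bis P4·P5 via (5.63,28.035): [(0, 27.9789) (0, 15.0537) (12.9864, 13.6619) (13.2409, 13.9317) (11.1199, 28.0897)]  |A|=166.3346
7. ⊥bis P4·P6 via (12.275,22.105): [(10.3676, 28.0822) (0, 27.9789) (0, 15.0537) (12.9864, 13.6619) (13.2409, 13.9317) (11.7877, 23.632)]  |A|=164.6552
8. ⊥bis P4·P7 via (8.845,23.54): [(3.8041, 28.0168) (0, 27.9789) (0, 15.0537) (12.9864, 13.6619) (13.2409, 13.9317) (12.2552, 20.5114)]  |A|=138.5725
9. canonical 6-gon: [(3.8041, 28.0168) (0, 27.9789) (0, 15.0537) (12.9864, 13.6619) (13.2409, 13.9317) (12.2552, 20.5114)]
10. shoelace: 138.5725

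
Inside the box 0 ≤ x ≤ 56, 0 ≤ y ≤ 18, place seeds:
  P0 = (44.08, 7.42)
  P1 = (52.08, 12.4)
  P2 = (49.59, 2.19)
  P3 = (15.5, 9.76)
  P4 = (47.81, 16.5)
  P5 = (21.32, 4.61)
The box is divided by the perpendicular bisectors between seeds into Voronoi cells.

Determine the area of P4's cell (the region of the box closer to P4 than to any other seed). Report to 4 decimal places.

1. box [0,56]×[0,18]: [(0, 0) (56, 0) (56, 18) (0, 18)]
2. ⊥bis P4·P0 via (45.945,11.96): [(56, 7.8295) (56, 18) (31.2417, 18)]  |A|=125.9023
3. ⊥bis P4·P1 via (49.945,14.45): [(47.099, 11.486) (53.3537, 18) (31.2417, 18)]  |A|=72.019
4. ⊥bis P4·P2 via (48.7,9.345): [(47.099, 11.486) (53.3537, 18) (31.2417, 18)]  |A|=72.019
5. ⊥bis P4·P3 via (31.655,13.13): [(47.099, 11.486) (53.3537, 18) (31.2417, 18)]  |A|=72.019
6. ⊥bis P4·P5 via (34.565,10.555): [(47.099, 11.486) (53.3537, 18) (31.2417, 18)]  |A|=72.019
7. canonical 3-gon: [(47.099, 11.486) (53.3537, 18) (31.2417, 18)]
8. shoelace: 72.019

Area of P4's cell: 72.0190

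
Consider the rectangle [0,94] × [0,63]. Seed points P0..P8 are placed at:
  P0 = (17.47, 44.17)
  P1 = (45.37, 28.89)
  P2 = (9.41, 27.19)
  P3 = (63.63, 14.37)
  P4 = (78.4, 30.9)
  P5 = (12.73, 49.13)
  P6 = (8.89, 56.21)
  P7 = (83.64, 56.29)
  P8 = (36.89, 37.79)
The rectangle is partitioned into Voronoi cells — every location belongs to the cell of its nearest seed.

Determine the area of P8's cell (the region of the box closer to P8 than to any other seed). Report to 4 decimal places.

1. box [0,94]×[0,63]: [(0, 0) (94, 0) (94, 63) (0, 63)]
2. ⊥bis P8·P0 via (27.18,40.98): [(13.717, 0) (94, 0) (94, 63) (34.4142, 63)]  |A|=4405.8696
3. ⊥bis P8·P1 via (41.13,33.34): [(17.17, 10.5107) (72.259, 63) (34.4142, 63)]  |A|=993.2245
4. ⊥bis P8·P2 via (23.15,32.49): [(23.8201, 30.7528) (27.7425, 20.5842) (72.259, 63) (34.4142, 63)]  |A|=919.715
5. ⊥bis P8·P3 via (50.26,26.08): [(23.8201, 30.7528) (27.7425, 20.5842) (72.259, 63) (34.4142, 63)]  |A|=919.715
6. ⊥bis P8·P4 via (57.645,34.345): [(23.8201, 30.7528) (27.7425, 20.5842) (60.5494, 51.843) (62.4013, 63) (34.4142, 63)]  |A|=864.7234
7. ⊥bis P8·P5 via (24.81,43.46): [(23.8201, 30.7528) (27.7425, 20.5842) (60.5494, 51.843) (62.4013, 63) (34.4142, 63)]  |A|=864.7234
8. ⊥bis P8·P6 via (22.89,47): [(23.8201, 30.7528) (27.7425, 20.5842) (60.5494, 51.843) (62.4013, 63) (34.4142, 63)]  |A|=864.7234
9. ⊥bis P8·P7 via (60.265,47.04): [(23.8201, 30.7528) (27.7425, 20.5842) (58.9626, 50.3311) (53.9493, 63) (34.4142, 63)]  |A|=803.7329
10. canonical 5-gon: [(23.8201, 30.7528) (27.7425, 20.5842) (58.9626, 50.3311) (53.9493, 63) (34.4142, 63)]
11. shoelace: 803.7329

Area of P8's cell: 803.7329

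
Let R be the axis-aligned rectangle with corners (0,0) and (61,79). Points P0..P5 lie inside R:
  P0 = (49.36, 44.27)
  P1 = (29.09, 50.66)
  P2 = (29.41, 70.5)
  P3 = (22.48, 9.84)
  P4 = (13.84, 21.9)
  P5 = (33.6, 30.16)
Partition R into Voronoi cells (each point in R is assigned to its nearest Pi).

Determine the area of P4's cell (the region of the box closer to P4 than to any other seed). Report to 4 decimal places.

1. box [0,61]×[0,79]: [(0, 0) (61, 0) (61, 79) (0, 79)]
2. ⊥bis P4·P0 via (31.6,33.085): [(0, 0) (52.4365, 0) (2.6834, 79) (0, 79)]  |A|=2177.2339
3. ⊥bis P4·P1 via (21.465,36.28): [(0, 47.6618) (0, 0) (52.4365, 0) (33.6604, 29.8134)]  |A|=1583.8126
4. ⊥bis P4·P2 via (21.625,46.2): [(0, 47.6618) (0, 0) (52.4365, 0) (33.6604, 29.8134)]  |A|=1583.8126
5. ⊥bis P4·P3 via (18.16,15.87): [(0, 47.6618) (0, 2.8599) (34.8923, 27.8573) (33.6604, 29.8134)]  |A|=803.5492
6. ⊥bis P4·P5 via (23.72,26.03): [(18.8573, 37.6627) (0, 47.6618) (0, 2.8599) (25.7069, 21.2768)]  |A|=696.1135
7. canonical 4-gon: [(18.8573, 37.6627) (0, 47.6618) (0, 2.8599) (25.7069, 21.2768)]
8. shoelace: 696.1135

Area of P4's cell: 696.1135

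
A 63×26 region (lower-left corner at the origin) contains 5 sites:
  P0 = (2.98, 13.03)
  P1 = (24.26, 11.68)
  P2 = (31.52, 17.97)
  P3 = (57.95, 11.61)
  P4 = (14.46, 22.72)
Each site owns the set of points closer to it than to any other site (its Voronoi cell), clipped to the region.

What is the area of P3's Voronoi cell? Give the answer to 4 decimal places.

1. box [0,63]×[0,26]: [(0, 0) (63, 0) (63, 26) (0, 26)]
2. ⊥bis P3·P0 via (30.465,12.32): [(30.1467, 0) (63, 0) (63, 26) (30.8184, 26)]  |A|=845.4533
3. ⊥bis P3·P1 via (41.105,11.645): [(41.0808, 0) (63, 0) (63, 26) (41.1348, 26)]  |A|=569.1968
4. ⊥bis P3·P2 via (44.735,14.79): [(41.176, 0) (63, 0) (63, 26) (47.4325, 26)]  |A|=486.0892
5. ⊥bis P3·P4 via (36.205,17.165): [(41.176, 0) (63, 0) (63, 26) (47.4325, 26)]  |A|=486.0892
6. canonical 4-gon: [(41.176, 0) (63, 0) (63, 26) (47.4325, 26)]
7. shoelace: 486.0892

Area of P3's cell: 486.0892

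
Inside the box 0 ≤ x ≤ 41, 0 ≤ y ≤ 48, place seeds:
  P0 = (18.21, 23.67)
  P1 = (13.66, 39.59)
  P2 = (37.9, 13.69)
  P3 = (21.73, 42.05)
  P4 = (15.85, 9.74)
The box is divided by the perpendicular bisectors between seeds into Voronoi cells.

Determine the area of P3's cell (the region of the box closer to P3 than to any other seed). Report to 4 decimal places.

1. box [0,41]×[0,48]: [(0, 0) (41, 0) (41, 48) (0, 48)]
2. ⊥bis P3·P0 via (19.97,32.86): [(0, 36.6845) (41, 28.8325) (41, 48) (0, 48)]  |A|=624.9016
3. ⊥bis P3·P1 via (17.695,40.82): [(20.1309, 32.8292) (41, 28.8325) (41, 48) (15.5063, 48)]  |A|=393.3847
4. ⊥bis P3·P2 via (29.815,27.87): [(20.1309, 32.8292) (33.8909, 30.194) (41, 34.2473) (41, 48) (15.5063, 48)]  |A|=374.1374
5. ⊥bis P3·P4 via (18.79,25.895): [(20.1309, 32.8292) (33.8909, 30.194) (41, 34.2473) (41, 48) (15.5063, 48)]  |A|=374.1374
6. canonical 5-gon: [(20.1309, 32.8292) (33.8909, 30.194) (41, 34.2473) (41, 48) (15.5063, 48)]
7. shoelace: 374.1374

Area of P3's cell: 374.1374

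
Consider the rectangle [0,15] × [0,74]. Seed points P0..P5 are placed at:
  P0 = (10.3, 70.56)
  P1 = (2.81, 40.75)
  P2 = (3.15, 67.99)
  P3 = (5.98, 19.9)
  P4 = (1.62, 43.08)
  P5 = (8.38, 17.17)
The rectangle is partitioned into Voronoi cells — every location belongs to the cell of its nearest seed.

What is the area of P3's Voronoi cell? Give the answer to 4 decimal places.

Area of P3's cell: 179.7114

1. box [0,15]×[0,74]: [(0, 0) (15, 0) (15, 74) (0, 74)]
2. ⊥bis P3·P0 via (8.14,45.23): [(0, 45.9241) (0, 0) (15, 0) (15, 44.645)]  |A|=679.2686
3. ⊥bis P3·P1 via (4.395,30.325): [(0, 29.6568) (0, 0) (15, 0) (15, 31.9374)]  |A|=461.9562
4. ⊥bis P3·P2 via (4.565,43.945): [(0, 29.6568) (0, 0) (15, 0) (15, 31.9374)]  |A|=461.9562
5. ⊥bis P3·P4 via (3.8,31.49): [(0, 29.6568) (0, 0) (15, 0) (15, 31.9374)]  |A|=461.9562
6. ⊥bis P3·P5 via (7.18,18.535): [(0, 29.6568) (0, 12.2229) (15, 25.4097) (15, 31.9374)]  |A|=179.7114
7. canonical 4-gon: [(0, 29.6568) (0, 12.2229) (15, 25.4097) (15, 31.9374)]
8. shoelace: 179.7114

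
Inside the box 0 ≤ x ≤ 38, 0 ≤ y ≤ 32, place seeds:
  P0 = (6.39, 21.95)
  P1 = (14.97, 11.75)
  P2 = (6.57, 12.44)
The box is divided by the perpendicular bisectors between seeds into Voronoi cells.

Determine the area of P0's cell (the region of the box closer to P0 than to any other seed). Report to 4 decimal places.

1. box [0,38]×[0,32]: [(0, 0) (38, 0) (38, 32) (0, 32)]
2. ⊥bis P0·P1 via (10.68,16.85): [(0, 7.8662) (28.6905, 32) (0, 32)]  |A|=346.2048
3. ⊥bis P0·P2 via (6.48,17.195): [(0, 17.0724) (11.1963, 17.2843) (28.6905, 32) (0, 32)]  |A|=294.6677
4. canonical 4-gon: [(0, 17.0724) (11.1963, 17.2843) (28.6905, 32) (0, 32)]
5. shoelace: 294.6677

Area of P0's cell: 294.6677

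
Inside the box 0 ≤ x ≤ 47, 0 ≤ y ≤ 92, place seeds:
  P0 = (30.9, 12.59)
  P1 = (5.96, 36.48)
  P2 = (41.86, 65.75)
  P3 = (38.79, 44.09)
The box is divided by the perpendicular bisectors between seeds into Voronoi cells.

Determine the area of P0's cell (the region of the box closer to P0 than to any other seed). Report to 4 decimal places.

1. box [0,47]×[0,92]: [(0, 0) (47, 0) (47, 92) (0, 92)]
2. ⊥bis P0·P1 via (18.43,24.535): [(0, 5.295) (0, 0) (47, 0) (47, 54.3607)]  |A|=1401.9082
3. ⊥bis P0·P2 via (36.38,39.17): [(33.0972, 39.8468) (0, 5.295) (0, 0) (47, 0) (47, 36.9805)]  |A|=1281.0911
4. ⊥bis P0·P3 via (34.845,28.34): [(24.5459, 30.9197) (0, 5.295) (0, 0) (47, 0) (47, 25.2955)]  |A|=1075.5911
5. canonical 5-gon: [(24.5459, 30.9197) (0, 5.295) (0, 0) (47, 0) (47, 25.2955)]
6. shoelace: 1075.5911

Area of P0's cell: 1075.5911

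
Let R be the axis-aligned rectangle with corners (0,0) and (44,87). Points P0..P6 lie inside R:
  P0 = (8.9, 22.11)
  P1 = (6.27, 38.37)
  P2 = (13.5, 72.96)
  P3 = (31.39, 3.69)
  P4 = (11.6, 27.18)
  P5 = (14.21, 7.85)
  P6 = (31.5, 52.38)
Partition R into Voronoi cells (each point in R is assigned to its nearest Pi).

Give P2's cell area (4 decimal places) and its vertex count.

1. box [0,44]×[0,87]: [(0, 0) (44, 0) (44, 87) (0, 87)]
2. ⊥bis P2·P0 via (11.2,47.535): [(0, 48.5482) (44, 44.5678) (44, 87) (0, 87)]  |A|=1779.4476
3. ⊥bis P2·P1 via (9.885,55.665): [(0, 57.7312) (44, 48.5343) (44, 87) (0, 87)]  |A|=1490.1602
4. ⊥bis P2·P3 via (22.445,38.325): [(0, 57.7312) (44, 48.5343) (44, 87) (0, 87)]  |A|=1490.1602
5. ⊥bis P2·P4 via (12.55,50.07): [(0, 57.7312) (42.6243, 48.8218) (44, 48.7647) (44, 87) (0, 87)]  |A|=1490.0017
6. ⊥bis P2·P5 via (13.855,40.405): [(0, 57.7312) (42.6243, 48.8218) (44, 48.7647) (44, 87) (0, 87)]  |A|=1490.0017
7. ⊥bis P2·P6 via (22.5,62.67): [(0, 57.7312) (13.6025, 54.888) (44, 81.4747) (44, 87) (0, 87)]  |A|=989.5082
8. canonical 5-gon: [(0, 57.7312) (13.6025, 54.888) (44, 81.4747) (44, 87) (0, 87)]
9. shoelace: 989.5082

Area of P2's cell: 989.5082 (5 vertices)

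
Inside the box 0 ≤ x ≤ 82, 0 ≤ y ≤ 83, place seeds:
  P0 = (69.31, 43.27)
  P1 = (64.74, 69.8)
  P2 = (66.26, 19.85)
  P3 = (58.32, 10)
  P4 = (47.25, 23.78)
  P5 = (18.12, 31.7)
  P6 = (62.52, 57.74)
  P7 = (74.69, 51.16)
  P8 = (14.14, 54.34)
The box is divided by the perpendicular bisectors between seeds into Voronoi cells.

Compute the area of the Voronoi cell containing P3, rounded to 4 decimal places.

1. box [0,82]×[0,83]: [(0, 0) (82, 0) (82, 83) (0, 83)]
2. ⊥bis P3·P0 via (63.815,26.635): [(0, 47.7149) (0, 0) (82, 0) (82, 20.628)]  |A|=2802.0568
3. ⊥bis P3·P1 via (61.53,39.9): [(5.4228, 45.9235) (0, 46.5057) (0, 0) (82, 0) (82, 20.628)]  |A|=2798.7784
4. ⊥bis P3·P2 via (62.29,14.925): [(36.6181, 35.6189) (5.4228, 45.9235) (0, 46.5057) (0, 0) (80.8053, 0)]  |A|=2309.4324
5. ⊥bis P3·P4 via (52.785,16.89): [(56.3247, 19.7336) (31.7602, 0) (80.8053, 0)]  |A|=483.917
6. ⊥bis P3·P5 via (38.22,20.85): [(56.3247, 19.7336) (31.7602, 0) (80.8053, 0)]  |A|=483.917
7. ⊥bis P3·P6 via (60.42,33.87): [(56.3247, 19.7336) (31.7602, 0) (80.8053, 0)]  |A|=483.917
8. ⊥bis P3·P7 via (66.505,30.58): [(56.3247, 19.7336) (31.7602, 0) (80.8053, 0)]  |A|=483.917
9. ⊥bis P3·P8 via (36.23,32.17): [(56.3247, 19.7336) (31.7602, 0) (80.8053, 0)]  |A|=483.917
10. canonical 3-gon: [(56.3247, 19.7336) (31.7602, 0) (80.8053, 0)]
11. shoelace: 483.917

Area of P3's cell: 483.9170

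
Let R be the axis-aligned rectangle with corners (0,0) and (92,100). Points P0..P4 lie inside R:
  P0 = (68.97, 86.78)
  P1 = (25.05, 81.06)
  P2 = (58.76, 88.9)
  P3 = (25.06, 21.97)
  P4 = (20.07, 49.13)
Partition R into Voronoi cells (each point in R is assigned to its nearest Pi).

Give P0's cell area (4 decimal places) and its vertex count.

1. box [0,92]×[0,100]: [(0, 0) (92, 0) (92, 100) (0, 100)]
2. ⊥bis P0·P1 via (47.01,83.92): [(57.9395, 0) (92, 0) (92, 100) (44.9158, 100)]  |A|=4057.2368
3. ⊥bis P0·P2 via (63.865,87.84): [(53.1931, 36.4439) (57.9395, 0) (92, 0) (92, 100) (66.3899, 100)]  |A|=3374.8316
4. ⊥bis P0·P3 via (47.015,54.375): [(55.6952, 48.494) (92, 23.8968) (92, 100) (66.3899, 100)]  |A|=2040.9921
5. ⊥bis P0·P4 via (44.52,67.955): [(56.5042, 52.3899) (63.6571, 43.0997) (92, 23.8968) (92, 100) (66.3899, 100)]  |A|=2023.3009
6. canonical 5-gon: [(56.5042, 52.3899) (63.6571, 43.0997) (92, 23.8968) (92, 100) (66.3899, 100)]
7. shoelace: 2023.3009

Area of P0's cell: 2023.3009 (5 vertices)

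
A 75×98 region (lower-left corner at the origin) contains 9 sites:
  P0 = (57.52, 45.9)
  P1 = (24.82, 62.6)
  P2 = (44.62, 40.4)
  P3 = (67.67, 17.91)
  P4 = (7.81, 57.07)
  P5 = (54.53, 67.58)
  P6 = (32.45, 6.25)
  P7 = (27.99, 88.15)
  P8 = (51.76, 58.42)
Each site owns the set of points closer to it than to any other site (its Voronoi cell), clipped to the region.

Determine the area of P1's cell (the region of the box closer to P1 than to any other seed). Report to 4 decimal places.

1. box [0,75]×[0,98]: [(0, 0) (75, 0) (75, 98) (0, 98)]
2. ⊥bis P1·P0 via (41.17,54.25): [(0, 0) (13.4643, 0) (63.5133, 98) (0, 98)]  |A|=3771.9031
3. ⊥bis P1·P2 via (34.72,51.5): [(0, 20.5335) (43.9863, 59.7645) (63.5133, 98) (0, 98)]  |A|=2917.9616
4. ⊥bis P1·P3 via (46.245,40.255): [(0, 20.5335) (43.9863, 59.7645) (63.5133, 98) (0, 98)]  |A|=2917.9616
5. ⊥bis P1·P4 via (16.315,59.835): [(22.5527, 40.6481) (43.9863, 59.7645) (63.5133, 98) (3.9074, 98)]  |A|=1932.3719
6. ⊥bis P1·P5 via (39.675,65.09): [(22.5527, 40.6481) (41.0123, 57.112) (34.1586, 98) (3.9074, 98)]  |A|=1301.2869
7. ⊥bis P1·P6 via (28.635,34.425): [(22.5527, 40.6481) (41.0123, 57.112) (34.1586, 98) (3.9074, 98)]  |A|=1301.2869
8. ⊥bis P1·P7 via (26.405,75.375): [(10.6265, 77.3327) (22.5527, 40.6481) (41.0123, 57.112) (38.1962, 73.9121)]  |A|=663.537
9. ⊥bis P1·P8 via (38.29,60.51): [(10.6265, 77.3327) (22.5527, 40.6481) (37.2409, 53.7483) (39.3248, 67.1793) (38.1962, 73.9121)]  |A|=641.7152
10. canonical 5-gon: [(10.6265, 77.3327) (22.5527, 40.6481) (37.2409, 53.7483) (39.3248, 67.1793) (38.1962, 73.9121)]
11. shoelace: 641.7152

Area of P1's cell: 641.7152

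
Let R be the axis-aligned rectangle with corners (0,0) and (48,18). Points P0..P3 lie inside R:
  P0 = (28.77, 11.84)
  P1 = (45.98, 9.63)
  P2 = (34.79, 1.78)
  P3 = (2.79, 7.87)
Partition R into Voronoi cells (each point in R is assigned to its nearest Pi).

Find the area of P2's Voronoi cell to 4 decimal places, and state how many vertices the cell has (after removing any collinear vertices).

1. box [0,48]×[0,18]: [(0, 0) (48, 0) (48, 18) (0, 18)]
2. ⊥bis P2·P0 via (31.78,6.81): [(20.3998, 0) (48, 0) (48, 16.5162)]  |A|=227.925
3. ⊥bis P2·P1 via (40.385,5.705): [(37.2948, 10.1101) (20.3998, 0) (44.3872, 0)]  |A|=121.2569
4. ⊥bis P2·P3 via (18.79,4.825): [(37.2948, 10.1101) (20.3998, 0) (44.3872, 0)]  |A|=121.2569
5. canonical 3-gon: [(37.2948, 10.1101) (20.3998, 0) (44.3872, 0)]
6. shoelace: 121.2569

Area of P2's cell: 121.2569 (3 vertices)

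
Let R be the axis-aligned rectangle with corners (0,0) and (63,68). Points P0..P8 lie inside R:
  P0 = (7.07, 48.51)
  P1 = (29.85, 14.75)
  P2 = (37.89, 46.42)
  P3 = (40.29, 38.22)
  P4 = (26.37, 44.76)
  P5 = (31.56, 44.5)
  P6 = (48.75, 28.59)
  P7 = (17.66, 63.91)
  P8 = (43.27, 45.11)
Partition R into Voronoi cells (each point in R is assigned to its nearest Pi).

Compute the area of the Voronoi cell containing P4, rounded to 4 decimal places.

1. box [0,63]×[0,68]: [(0, 0) (63, 0) (63, 68) (0, 68)]
2. ⊥bis P4·P0 via (16.72,46.635): [(7.6588, 0) (63, 0) (63, 68) (20.8712, 68)]  |A|=3313.9791
3. ⊥bis P4·P1 via (28.11,29.755): [(13.1021, 28.0147) (63, 33.8009) (63, 68) (20.8712, 68)]  |A|=1695.4992
4. ⊥bis P4·P2 via (32.13,45.59): [(13.1021, 28.0147) (34.3082, 30.4738) (28.9008, 68) (20.8712, 68)]  |A|=565.0745
5. ⊥bis P4·P3 via (33.33,41.49): [(13.1021, 28.0147) (27.7997, 29.719) (32.8638, 40.4977) (28.9008, 68) (20.8712, 68)]  |A|=531.9088
6. ⊥bis P4·P5 via (28.965,44.63): [(13.1021, 28.0147) (27.7997, 29.719) (28.2679, 30.7157) (29.8172, 61.6405) (28.9008, 68) (20.8712, 68)]  |A|=468.4232
7. ⊥bis P4·P6 via (37.56,36.675): [(13.1021, 28.0147) (27.7997, 29.719) (28.2679, 30.7157) (29.8172, 61.6405) (28.9008, 68) (20.8712, 68)]  |A|=468.4232
8. ⊥bis P4·P7 via (22.015,54.335): [(17.8478, 52.4397) (13.1021, 28.0147) (27.7997, 29.719) (28.2679, 30.7157) (29.6246, 57.7961)]  |A|=341.5551
9. ⊥bis P4·P8 via (34.82,44.935): [(17.8478, 52.4397) (13.1021, 28.0147) (27.7997, 29.719) (28.2679, 30.7157) (29.6246, 57.7961)]  |A|=341.5551
10. canonical 5-gon: [(17.8478, 52.4397) (13.1021, 28.0147) (27.7997, 29.719) (28.2679, 30.7157) (29.6246, 57.7961)]
11. shoelace: 341.5551

Area of P4's cell: 341.5551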